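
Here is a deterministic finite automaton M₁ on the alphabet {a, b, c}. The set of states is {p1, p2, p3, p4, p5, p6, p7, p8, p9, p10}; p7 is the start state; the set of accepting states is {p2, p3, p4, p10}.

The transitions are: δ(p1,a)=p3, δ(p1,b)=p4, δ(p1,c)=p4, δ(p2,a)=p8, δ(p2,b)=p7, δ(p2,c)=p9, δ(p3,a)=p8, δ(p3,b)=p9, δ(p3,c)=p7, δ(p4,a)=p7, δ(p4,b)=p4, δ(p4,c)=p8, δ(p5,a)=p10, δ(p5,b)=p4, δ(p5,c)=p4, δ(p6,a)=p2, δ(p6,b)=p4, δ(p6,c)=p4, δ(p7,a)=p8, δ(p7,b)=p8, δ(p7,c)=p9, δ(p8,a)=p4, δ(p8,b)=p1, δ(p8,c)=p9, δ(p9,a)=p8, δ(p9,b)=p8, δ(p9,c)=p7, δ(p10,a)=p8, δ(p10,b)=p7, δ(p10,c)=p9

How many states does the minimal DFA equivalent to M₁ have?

5

First remove the unreachable states {p2,p5,p6,p10}; 6 states remain.
P0 = {p3,p4} | {p1,p7,p8,p9}.
Refine {p3,p4} on symbol b: members go to different blocks, giving {p3} and {p4}.
Refine {p1,p7,p8,p9} on symbol a: members go to different blocks, giving {p7,p9} and {p1} and {p8}.
No further refinement is possible. Final partition (5 blocks): {p3} | {p7,p9} | {p4} | {p1} | {p8}.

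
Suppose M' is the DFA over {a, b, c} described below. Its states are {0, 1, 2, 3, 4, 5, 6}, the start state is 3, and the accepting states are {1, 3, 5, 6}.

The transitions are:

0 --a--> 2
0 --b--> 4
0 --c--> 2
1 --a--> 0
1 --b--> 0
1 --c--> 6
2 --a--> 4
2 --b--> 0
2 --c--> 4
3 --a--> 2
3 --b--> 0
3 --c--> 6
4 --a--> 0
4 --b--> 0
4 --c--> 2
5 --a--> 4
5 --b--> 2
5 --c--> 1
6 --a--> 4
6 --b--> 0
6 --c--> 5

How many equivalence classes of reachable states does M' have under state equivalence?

2

Every state is reachable, so we keep all 7.
Initial partition by acceptance: {1,3,5,6} | {0,2,4}.
No further refinement is possible. Final partition (2 blocks): {1,3,5,6} | {0,2,4}.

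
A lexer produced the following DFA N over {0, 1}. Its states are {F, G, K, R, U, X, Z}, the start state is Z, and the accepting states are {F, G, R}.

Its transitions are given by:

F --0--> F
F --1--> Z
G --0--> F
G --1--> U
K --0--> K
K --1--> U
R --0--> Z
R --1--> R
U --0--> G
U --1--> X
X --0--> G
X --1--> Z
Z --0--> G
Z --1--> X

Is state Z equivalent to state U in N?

Yes

States {K,R} cannot be reached from the start state, so discard them.
Initial partition by acceptance: {F,G} | {U,X,Z}.
No further refinement is possible. Final partition (2 blocks): {F,G} | {U,X,Z}.
Z and U lie in the same block of the stable partition, so they are equivalent — no string distinguishes them.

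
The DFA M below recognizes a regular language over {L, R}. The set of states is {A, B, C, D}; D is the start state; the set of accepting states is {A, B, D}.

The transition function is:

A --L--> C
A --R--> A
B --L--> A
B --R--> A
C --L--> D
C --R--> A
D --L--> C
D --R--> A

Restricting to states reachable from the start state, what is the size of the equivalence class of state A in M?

2

Reachable states from the start: {A,C,D}. Unreachable: {B} — drop them.
P0 = {A,D} | {C}.
Stable partition: {A,D} | {C} — 2 equivalence classes.
State A belongs to the block {A,D}, which has 2 states.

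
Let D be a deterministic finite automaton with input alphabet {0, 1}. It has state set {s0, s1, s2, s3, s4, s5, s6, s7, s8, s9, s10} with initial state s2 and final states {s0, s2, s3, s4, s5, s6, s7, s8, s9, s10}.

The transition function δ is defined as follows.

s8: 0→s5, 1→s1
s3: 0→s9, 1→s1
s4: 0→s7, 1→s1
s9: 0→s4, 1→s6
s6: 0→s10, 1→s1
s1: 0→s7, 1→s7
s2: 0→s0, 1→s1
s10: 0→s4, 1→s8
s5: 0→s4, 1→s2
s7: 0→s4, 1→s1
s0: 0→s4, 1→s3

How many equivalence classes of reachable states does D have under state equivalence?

Initial partition by acceptance: {s0,s2,s3,s4,s5,s6,s7,s8,s9,s10} | {s1}.
On input 1, block {s0,s2,s3,s4,s5,s6,s7,s8,s9,s10} splits into {s2,s3,s4,s6,s7,s8} and {s0,s5,s9,s10}.
On input 0, block {s2,s3,s4,s6,s7,s8} splits into {s2,s3,s6,s8} and {s4,s7}.
No further refinement is possible. Final partition (4 blocks): {s2,s3,s6,s8} | {s1} | {s0,s5,s9,s10} | {s4,s7}.

4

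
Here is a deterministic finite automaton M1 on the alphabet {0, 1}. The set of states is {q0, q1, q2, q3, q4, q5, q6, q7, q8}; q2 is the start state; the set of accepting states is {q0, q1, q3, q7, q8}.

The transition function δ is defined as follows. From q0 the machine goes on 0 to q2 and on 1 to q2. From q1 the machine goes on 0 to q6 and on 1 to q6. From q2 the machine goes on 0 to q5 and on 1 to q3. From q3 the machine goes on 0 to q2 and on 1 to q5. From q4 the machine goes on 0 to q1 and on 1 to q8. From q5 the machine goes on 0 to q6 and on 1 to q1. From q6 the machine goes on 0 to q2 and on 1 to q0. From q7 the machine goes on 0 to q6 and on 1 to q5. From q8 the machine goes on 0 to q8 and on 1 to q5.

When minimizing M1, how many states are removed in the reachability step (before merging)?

3

No path from q2 leads to q4, q7, q8; the other 6 states are all reachable.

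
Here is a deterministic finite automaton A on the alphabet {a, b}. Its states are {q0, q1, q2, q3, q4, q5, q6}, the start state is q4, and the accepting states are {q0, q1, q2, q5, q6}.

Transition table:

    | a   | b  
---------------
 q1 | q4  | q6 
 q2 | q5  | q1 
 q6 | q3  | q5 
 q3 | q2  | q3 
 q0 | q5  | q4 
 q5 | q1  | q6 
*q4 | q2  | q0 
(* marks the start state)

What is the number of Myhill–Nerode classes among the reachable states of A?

7

P0 = {q0,q1,q2,q5,q6} | {q3,q4}.
Split {q0,q1,q2,q5,q6} by δ(·,a) → {q0,q2,q5} and {q1,q6}.
Refine {q0,q2,q5} on symbol a: members go to different blocks, giving {q0,q2} and {q5}.
On input b, block {q0,q2} splits into {q0} and {q2}.
Split {q3,q4} by δ(·,b) → {q3} and {q4}.
Refine {q1,q6} on symbol a: members go to different blocks, giving {q1} and {q6}.
No further refinement is possible. Final partition (7 blocks): {q0} | {q3} | {q1} | {q5} | {q2} | {q4} | {q6}.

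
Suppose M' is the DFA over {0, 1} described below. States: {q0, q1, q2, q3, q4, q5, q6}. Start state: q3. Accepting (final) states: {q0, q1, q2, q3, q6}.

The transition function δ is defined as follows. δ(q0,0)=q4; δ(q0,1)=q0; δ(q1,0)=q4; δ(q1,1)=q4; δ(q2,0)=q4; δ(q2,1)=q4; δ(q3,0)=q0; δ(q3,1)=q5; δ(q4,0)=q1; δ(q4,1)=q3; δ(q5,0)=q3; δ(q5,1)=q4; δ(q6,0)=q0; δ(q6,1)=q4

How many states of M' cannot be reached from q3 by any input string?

2

Starting at q3 and following transitions, the reachable set is {q0, q1, q3, q4, q5}. That leaves q2, q6 unreachable — 2 in total.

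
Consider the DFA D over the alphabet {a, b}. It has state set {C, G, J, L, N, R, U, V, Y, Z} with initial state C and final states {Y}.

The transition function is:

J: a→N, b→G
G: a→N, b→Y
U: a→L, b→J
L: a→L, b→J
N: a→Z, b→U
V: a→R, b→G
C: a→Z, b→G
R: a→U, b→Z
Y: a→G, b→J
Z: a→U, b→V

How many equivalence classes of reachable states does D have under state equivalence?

All states are reachable from the start state.
P0 = {Y} | {C,G,J,L,N,R,U,V,Z}.
Split {C,G,J,L,N,R,U,V,Z} by δ(·,b) → {C,J,L,N,R,U,V,Z} and {G}.
On input b, block {C,J,L,N,R,U,V,Z} splits into {L,N,R,U,Z} and {C,J,V}.
Split {L,N,R,U,Z} by δ(·,b) → {L,U,Z} and {N,R}.
Split {C,J,V} by δ(·,a) → {J,V} and {C}.
The partition is now stable with 6 blocks: {Y} | {L,U,Z} | {G} | {J,V} | {N,R} | {C}.

6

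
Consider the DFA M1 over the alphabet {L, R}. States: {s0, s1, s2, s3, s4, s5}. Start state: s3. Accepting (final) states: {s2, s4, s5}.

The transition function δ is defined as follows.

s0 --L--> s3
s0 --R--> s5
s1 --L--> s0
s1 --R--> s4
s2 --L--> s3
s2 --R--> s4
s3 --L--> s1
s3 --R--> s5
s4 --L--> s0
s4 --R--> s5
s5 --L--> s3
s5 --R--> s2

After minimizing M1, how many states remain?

P0 = {s2,s4,s5} | {s0,s1,s3}.
Stable partition: {s2,s4,s5} | {s0,s1,s3} — 2 equivalence classes.

2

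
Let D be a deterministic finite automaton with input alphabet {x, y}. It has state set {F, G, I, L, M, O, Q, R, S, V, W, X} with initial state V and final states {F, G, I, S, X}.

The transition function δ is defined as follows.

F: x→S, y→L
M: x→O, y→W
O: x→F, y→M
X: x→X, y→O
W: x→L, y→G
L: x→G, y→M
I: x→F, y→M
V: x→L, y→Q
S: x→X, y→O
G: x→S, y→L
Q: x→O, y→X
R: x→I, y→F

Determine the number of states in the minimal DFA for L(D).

First remove the unreachable states {I,R}; 10 states remain.
Start with accepting vs non-accepting: {F,G,S,X} | {L,M,O,Q,V,W}.
Refine {L,M,O,Q,V,W} on symbol x: members go to different blocks, giving {M,Q,V,W} and {L,O}.
Split {M,Q,V,W} by δ(·,y) → {M,V} and {Q,W}.
The partition is now stable with 4 blocks: {F,G,S,X} | {M,V} | {L,O} | {Q,W}.

4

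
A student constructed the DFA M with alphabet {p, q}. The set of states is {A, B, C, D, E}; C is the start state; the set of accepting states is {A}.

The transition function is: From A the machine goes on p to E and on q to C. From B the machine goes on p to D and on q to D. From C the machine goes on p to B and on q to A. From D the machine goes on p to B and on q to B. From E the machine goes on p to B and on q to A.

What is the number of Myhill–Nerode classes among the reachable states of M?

Initial partition by acceptance: {A} | {B,C,D,E}.
On input q, block {B,C,D,E} splits into {B,D} and {C,E}.
No further refinement is possible. Final partition (3 blocks): {A} | {B,D} | {C,E}.

3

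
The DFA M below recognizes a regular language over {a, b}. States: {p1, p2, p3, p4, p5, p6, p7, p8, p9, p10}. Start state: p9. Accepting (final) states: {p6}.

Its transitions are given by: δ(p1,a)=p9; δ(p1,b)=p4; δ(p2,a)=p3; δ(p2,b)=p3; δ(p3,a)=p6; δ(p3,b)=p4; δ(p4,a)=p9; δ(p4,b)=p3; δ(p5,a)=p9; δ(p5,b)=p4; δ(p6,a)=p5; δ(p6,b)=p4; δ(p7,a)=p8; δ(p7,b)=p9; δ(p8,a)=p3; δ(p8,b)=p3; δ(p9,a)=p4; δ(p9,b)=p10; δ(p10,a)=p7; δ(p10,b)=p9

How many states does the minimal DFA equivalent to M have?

First remove the unreachable states {p1,p2}; 8 states remain.
P0 = {p6} | {p3,p4,p5,p7,p8,p9,p10}.
Split {p3,p4,p5,p7,p8,p9,p10} by δ(·,a) → {p4,p5,p7,p8,p9,p10} and {p3}.
On input a, block {p4,p5,p7,p8,p9,p10} splits into {p4,p5,p7,p9,p10} and {p8}.
On input a, block {p4,p5,p7,p9,p10} splits into {p4,p5,p9,p10} and {p7}.
On input a, block {p4,p5,p9,p10} splits into {p4,p5,p9} and {p10}.
Refine {p4,p5,p9} on symbol b: members go to different blocks, giving {p4} and {p5} and {p9}.
No further refinement is possible. Final partition (8 blocks): {p6} | {p4} | {p3} | {p8} | {p7} | {p10} | {p5} | {p9}.

8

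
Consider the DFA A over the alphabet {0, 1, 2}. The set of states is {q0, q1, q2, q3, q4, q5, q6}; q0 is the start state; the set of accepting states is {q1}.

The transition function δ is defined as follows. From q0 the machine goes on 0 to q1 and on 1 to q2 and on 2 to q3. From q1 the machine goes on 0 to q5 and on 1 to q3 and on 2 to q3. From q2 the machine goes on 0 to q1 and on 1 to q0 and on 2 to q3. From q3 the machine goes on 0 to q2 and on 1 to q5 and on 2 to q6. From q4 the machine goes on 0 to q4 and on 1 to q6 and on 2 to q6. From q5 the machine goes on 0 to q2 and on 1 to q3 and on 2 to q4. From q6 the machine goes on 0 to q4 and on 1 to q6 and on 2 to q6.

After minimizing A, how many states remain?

4

All states are reachable from the start state.
Initial partition by acceptance: {q1} | {q0,q2,q3,q4,q5,q6}.
On input 0, block {q0,q2,q3,q4,q5,q6} splits into {q3,q4,q5,q6} and {q0,q2}.
Refine {q3,q4,q5,q6} on symbol 0: members go to different blocks, giving {q3,q5} and {q4,q6}.
Stable partition: {q1} | {q3,q5} | {q0,q2} | {q4,q6} — 4 equivalence classes.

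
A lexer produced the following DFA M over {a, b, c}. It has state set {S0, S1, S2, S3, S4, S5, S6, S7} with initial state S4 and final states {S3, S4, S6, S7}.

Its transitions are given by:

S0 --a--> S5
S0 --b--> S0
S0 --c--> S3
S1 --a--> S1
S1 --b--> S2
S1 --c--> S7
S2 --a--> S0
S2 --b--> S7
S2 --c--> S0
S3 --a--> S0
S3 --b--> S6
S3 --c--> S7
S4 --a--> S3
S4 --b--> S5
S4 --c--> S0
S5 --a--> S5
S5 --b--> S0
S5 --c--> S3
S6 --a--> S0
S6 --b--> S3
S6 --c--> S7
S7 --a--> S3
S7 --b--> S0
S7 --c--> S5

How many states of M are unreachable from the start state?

2

BFS from S4 reaches {S0, S3, S4, S5, S6, S7}; the 2 state(s) S1, S2 are never visited.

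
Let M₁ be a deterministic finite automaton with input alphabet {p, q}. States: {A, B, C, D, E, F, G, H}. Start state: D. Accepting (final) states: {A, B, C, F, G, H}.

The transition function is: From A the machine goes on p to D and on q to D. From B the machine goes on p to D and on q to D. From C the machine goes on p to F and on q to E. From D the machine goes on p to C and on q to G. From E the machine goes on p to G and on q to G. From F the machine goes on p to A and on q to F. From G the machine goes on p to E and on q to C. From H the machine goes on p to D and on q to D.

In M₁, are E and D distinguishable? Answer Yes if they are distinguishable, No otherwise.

Reachable states from the start: {A,C,D,E,F,G}. Unreachable: {B,H} — drop them.
Start with accepting vs non-accepting: {A,C,F,G} | {D,E}.
Split {A,C,F,G} by δ(·,p) → {A,G} and {C,F}.
On input q, block {A,G} splits into {A} and {G}.
Split {D,E} by δ(·,p) → {D} and {E}.
Split {C,F} by δ(·,p) → {C} and {F}.
No further refinement is possible. Final partition (6 blocks): {A} | {D} | {C} | {G} | {E} | {F}.
E and D end up in different blocks, so they are distinguishable. For instance, the string 'pp' is accepted from only D.

Yes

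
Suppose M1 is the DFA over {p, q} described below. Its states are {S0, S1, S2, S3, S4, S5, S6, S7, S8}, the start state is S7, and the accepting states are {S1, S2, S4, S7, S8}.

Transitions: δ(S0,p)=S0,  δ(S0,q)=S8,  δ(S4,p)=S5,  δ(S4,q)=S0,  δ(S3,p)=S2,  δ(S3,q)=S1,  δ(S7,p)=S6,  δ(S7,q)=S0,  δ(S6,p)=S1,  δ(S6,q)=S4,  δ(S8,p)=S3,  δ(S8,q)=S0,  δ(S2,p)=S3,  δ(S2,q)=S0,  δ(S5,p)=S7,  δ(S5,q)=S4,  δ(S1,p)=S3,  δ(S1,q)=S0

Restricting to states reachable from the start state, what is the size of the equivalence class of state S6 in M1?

3

Initial partition by acceptance: {S1,S2,S4,S7,S8} | {S0,S3,S5,S6}.
Split {S0,S3,S5,S6} by δ(·,p) → {S3,S5,S6} and {S0}.
Stable partition: {S1,S2,S4,S7,S8} | {S3,S5,S6} | {S0} — 3 equivalence classes.
The equivalence class containing S6 is {S3,S5,S6}, of size 3.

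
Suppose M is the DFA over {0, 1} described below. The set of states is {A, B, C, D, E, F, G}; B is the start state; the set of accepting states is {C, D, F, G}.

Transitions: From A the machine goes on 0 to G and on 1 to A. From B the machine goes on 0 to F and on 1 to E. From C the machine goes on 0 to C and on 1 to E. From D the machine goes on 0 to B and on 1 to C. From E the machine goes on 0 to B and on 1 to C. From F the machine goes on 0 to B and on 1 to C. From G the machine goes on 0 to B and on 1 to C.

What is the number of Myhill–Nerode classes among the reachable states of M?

Reachable states from the start: {B,C,E,F}. Unreachable: {A,D,G} — drop them.
P0 = {C,F} | {B,E}.
On input 0, block {C,F} splits into {C} and {F}.
Split {B,E} by δ(·,0) → {B} and {E}.
Stable partition: {C} | {B} | {F} | {E} — 4 equivalence classes.

4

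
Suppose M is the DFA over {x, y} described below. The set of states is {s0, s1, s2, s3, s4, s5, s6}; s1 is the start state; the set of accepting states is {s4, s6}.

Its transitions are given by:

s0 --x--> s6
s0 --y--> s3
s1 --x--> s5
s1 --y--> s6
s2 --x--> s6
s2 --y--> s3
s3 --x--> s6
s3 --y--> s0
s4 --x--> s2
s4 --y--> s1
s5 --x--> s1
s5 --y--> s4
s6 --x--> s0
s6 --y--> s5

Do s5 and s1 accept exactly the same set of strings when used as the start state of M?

Yes

All states are reachable from the start state.
P0 = {s4,s6} | {s0,s1,s2,s3,s5}.
Split {s0,s1,s2,s3,s5} by δ(·,x) → {s0,s2,s3} and {s1,s5}.
Stable partition: {s4,s6} | {s0,s2,s3} | {s1,s5} — 3 equivalence classes.
s5 and s1 lie in the same block of the stable partition, so they are equivalent — no string distinguishes them.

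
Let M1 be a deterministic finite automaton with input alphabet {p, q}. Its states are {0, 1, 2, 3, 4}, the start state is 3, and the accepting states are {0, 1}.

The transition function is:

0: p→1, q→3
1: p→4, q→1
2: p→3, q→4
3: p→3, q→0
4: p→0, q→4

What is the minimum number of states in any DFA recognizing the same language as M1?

4

Reachable states from the start: {0,1,3,4}. Unreachable: {2} — drop them.
Start with accepting vs non-accepting: {0,1} | {3,4}.
On input p, block {0,1} splits into {0} and {1}.
On input p, block {3,4} splits into {3} and {4}.
Stable partition: {0} | {3} | {1} | {4} — 4 equivalence classes.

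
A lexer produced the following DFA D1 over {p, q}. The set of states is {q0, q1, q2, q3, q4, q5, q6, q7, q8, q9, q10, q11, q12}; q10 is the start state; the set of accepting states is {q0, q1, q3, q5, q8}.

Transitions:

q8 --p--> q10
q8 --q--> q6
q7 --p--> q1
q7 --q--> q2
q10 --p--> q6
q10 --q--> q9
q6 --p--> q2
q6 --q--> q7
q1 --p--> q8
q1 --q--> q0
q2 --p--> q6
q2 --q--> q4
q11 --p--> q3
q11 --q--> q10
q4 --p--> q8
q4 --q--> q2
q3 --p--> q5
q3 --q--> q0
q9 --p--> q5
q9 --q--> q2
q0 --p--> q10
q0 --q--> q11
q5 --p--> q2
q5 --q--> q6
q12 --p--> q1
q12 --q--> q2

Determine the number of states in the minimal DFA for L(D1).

States {q12} cannot be reached from the start state, so discard them.
Initial partition by acceptance: {q0,q1,q3,q5,q8} | {q2,q4,q6,q7,q9,q10,q11}.
Split {q0,q1,q3,q5,q8} by δ(·,p) → {q0,q5,q8} and {q1,q3}.
Refine {q2,q4,q6,q7,q9,q10,q11} on symbol p: members go to different blocks, giving {q2,q6,q10} and {q4,q9} and {q7,q11}.
On input q, block {q0,q5,q8} splits into {q5,q8} and {q0}.
Refine {q2,q6,q10} on symbol q: members go to different blocks, giving {q2,q10} and {q6}.
No further refinement is possible. Final partition (7 blocks): {q5,q8} | {q2,q10} | {q1,q3} | {q4,q9} | {q7,q11} | {q0} | {q6}.

7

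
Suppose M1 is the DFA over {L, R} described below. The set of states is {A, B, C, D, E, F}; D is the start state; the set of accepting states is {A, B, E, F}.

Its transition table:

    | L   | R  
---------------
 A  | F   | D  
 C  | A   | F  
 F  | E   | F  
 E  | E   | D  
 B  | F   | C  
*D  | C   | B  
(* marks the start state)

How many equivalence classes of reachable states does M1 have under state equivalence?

6

All states are reachable from the start state.
Initial partition by acceptance: {A,B,E,F} | {C,D}.
Refine {A,B,E,F} on symbol R: members go to different blocks, giving {A,B,E} and {F}.
Split {A,B,E} by δ(·,L) → {A,B} and {E}.
Refine {C,D} on symbol L: members go to different blocks, giving {C} and {D}.
Refine {A,B} on symbol R: members go to different blocks, giving {A} and {B}.
Stable partition: {A} | {C} | {F} | {E} | {D} | {B} — 6 equivalence classes.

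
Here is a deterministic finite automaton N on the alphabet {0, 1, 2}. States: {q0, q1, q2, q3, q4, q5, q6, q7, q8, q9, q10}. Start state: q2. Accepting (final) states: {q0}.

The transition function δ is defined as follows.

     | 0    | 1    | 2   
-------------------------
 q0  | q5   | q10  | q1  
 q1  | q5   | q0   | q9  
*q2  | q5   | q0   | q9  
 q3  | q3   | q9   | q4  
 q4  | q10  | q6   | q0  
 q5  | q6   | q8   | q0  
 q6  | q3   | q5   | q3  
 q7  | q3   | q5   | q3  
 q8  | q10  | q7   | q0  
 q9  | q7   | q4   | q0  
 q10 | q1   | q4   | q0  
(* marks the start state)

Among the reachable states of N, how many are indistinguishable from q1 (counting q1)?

2

All states are reachable from the start state.
P0 = {q0} | {q1,q2,q3,q4,q5,q6,q7,q8,q9,q10}.
On input 1, block {q1,q2,q3,q4,q5,q6,q7,q8,q9,q10} splits into {q3,q4,q5,q6,q7,q8,q9,q10} and {q1,q2}.
Split {q3,q4,q5,q6,q7,q8,q9,q10} by δ(·,0) → {q3,q4,q5,q6,q7,q8,q9} and {q10}.
Split {q3,q4,q5,q6,q7,q8,q9} by δ(·,0) → {q3,q5,q6,q7,q9} and {q4,q8}.
Split {q3,q5,q6,q7,q9} by δ(·,1) → {q3,q6,q7} and {q5,q9}.
Split {q3,q6,q7} by δ(·,2) → {q6,q7} and {q3}.
The partition is now stable with 7 blocks: {q0} | {q6,q7} | {q1,q2} | {q10} | {q4,q8} | {q5,q9} | {q3}.
The equivalence class containing q1 is {q1,q2}, of size 2.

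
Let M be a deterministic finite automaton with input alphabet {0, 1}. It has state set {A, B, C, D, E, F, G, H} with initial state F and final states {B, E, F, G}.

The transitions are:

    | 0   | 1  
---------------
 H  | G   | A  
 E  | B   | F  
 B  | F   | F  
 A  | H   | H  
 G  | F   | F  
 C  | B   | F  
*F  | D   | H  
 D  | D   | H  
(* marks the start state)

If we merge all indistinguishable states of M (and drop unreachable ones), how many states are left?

5

First remove the unreachable states {B,C,E}; 5 states remain.
Initial partition by acceptance: {F,G} | {A,D,H}.
Refine {F,G} on symbol 0: members go to different blocks, giving {F} and {G}.
On input 0, block {A,D,H} splits into {A,D} and {H}.
Split {A,D} by δ(·,0) → {A} and {D}.
Stable partition: {F} | {A} | {G} | {H} | {D} — 5 equivalence classes.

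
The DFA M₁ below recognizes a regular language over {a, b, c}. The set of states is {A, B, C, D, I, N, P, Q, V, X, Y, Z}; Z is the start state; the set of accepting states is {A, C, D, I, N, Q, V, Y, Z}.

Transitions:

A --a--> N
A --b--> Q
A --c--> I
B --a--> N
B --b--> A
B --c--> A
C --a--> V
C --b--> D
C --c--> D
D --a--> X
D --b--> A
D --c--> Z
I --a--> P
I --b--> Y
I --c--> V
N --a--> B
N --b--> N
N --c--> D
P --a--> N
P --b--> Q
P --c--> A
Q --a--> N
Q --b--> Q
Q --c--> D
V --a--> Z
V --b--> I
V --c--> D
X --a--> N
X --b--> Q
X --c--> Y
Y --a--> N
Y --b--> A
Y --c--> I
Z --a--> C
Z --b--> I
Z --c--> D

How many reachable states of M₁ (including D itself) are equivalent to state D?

2

Initial partition by acceptance: {A,C,D,I,N,Q,V,Y,Z} | {B,P,X}.
On input a, block {A,C,D,I,N,Q,V,Y,Z} splits into {A,C,Q,V,Y,Z} and {D,I,N}.
Refine {A,C,Q,V,Y,Z} on symbol a: members go to different blocks, giving {C,V,Z} and {A,Q,Y}.
Refine {D,I,N} on symbol b: members go to different blocks, giving {D,I} and {N}.
The partition is now stable with 5 blocks: {C,V,Z} | {B,P,X} | {D,I} | {A,Q,Y} | {N}.
State D belongs to the block {D,I}, which has 2 states.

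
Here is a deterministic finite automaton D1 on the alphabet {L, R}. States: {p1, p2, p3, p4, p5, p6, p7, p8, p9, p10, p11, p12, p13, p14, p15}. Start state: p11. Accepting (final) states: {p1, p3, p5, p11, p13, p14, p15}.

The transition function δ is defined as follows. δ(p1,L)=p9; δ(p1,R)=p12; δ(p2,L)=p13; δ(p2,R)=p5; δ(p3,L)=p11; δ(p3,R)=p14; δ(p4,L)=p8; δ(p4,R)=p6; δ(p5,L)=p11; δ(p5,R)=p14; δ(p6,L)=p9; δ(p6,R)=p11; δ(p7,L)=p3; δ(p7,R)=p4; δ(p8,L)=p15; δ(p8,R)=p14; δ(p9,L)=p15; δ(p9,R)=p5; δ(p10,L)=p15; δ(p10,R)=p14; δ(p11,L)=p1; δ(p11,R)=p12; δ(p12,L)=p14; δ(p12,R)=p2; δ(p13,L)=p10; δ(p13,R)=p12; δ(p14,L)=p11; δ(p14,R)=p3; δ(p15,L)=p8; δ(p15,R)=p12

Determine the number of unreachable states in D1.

BFS from p11 reaches {p1, p2, p3, p5, p8, p9, p10, p11, p12, p13, p14, p15}; the 3 state(s) p4, p6, p7 are never visited.

3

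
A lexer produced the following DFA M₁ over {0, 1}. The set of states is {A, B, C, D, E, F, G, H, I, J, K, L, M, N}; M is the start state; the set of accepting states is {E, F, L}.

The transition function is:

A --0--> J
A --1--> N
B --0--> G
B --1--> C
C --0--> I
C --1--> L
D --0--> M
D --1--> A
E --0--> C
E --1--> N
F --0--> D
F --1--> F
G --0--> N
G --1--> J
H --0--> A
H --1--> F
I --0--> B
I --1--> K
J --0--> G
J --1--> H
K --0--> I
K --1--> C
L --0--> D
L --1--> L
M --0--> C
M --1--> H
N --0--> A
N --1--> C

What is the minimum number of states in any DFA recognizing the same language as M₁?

6

States {E} cannot be reached from the start state, so discard them.
Start with accepting vs non-accepting: {F,L} | {A,B,C,D,G,H,I,J,K,M,N}.
Split {A,B,C,D,G,H,I,J,K,M,N} by δ(·,1) → {A,B,D,G,I,J,K,M,N} and {C,H}.
Split {A,B,D,G,I,J,K,M,N} by δ(·,0) → {A,B,D,G,I,J,K,N} and {M}.
Refine {A,B,D,G,I,J,K,N} on symbol 0: members go to different blocks, giving {A,B,G,I,J,K,N} and {D}.
Split {A,B,G,I,J,K,N} by δ(·,1) → {B,J,K,N} and {A,G,I}.
The partition is now stable with 6 blocks: {F,L} | {B,J,K,N} | {C,H} | {M} | {D} | {A,G,I}.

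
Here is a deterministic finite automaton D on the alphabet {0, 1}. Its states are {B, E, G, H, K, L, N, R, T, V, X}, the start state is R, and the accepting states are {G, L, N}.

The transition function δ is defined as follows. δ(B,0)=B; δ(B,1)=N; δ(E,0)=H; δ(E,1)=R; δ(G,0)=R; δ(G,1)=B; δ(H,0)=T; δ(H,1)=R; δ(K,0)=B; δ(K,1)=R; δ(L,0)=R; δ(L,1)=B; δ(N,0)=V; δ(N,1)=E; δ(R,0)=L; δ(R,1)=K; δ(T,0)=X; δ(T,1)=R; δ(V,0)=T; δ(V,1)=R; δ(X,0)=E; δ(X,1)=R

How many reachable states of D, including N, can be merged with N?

Reachable states from the start: {B,E,H,K,L,N,R,T,V,X}. Unreachable: {G} — drop them.
Initial partition by acceptance: {L,N} | {B,E,H,K,R,T,V,X}.
Split {B,E,H,K,R,T,V,X} by δ(·,0) → {B,E,H,K,T,V,X} and {R}.
Split {L,N} by δ(·,0) → {N} and {L}.
Split {B,E,H,K,T,V,X} by δ(·,1) → {E,H,K,T,V,X} and {B}.
On input 0, block {E,H,K,T,V,X} splits into {E,H,T,V,X} and {K}.
Stable partition: {N} | {E,H,T,V,X} | {R} | {L} | {B} | {K} — 6 equivalence classes.
State N belongs to the block {N}, which has 1 states.

1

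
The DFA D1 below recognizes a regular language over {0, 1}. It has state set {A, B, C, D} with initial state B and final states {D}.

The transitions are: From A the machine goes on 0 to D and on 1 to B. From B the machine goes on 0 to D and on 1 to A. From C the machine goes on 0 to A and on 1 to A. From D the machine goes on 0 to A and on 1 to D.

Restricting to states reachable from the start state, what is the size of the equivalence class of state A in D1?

2

Reachable states from the start: {A,B,D}. Unreachable: {C} — drop them.
Initial partition by acceptance: {D} | {A,B}.
Stable partition: {D} | {A,B} — 2 equivalence classes.
The equivalence class containing A is {A,B}, of size 2.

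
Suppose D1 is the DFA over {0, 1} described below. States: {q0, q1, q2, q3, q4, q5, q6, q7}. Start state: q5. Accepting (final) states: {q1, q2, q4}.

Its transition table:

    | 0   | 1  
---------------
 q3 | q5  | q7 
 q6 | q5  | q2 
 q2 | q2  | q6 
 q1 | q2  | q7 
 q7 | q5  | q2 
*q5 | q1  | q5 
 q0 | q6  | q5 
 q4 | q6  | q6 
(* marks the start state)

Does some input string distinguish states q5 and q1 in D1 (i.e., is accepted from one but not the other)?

Yes

Reachable states from the start: {q1,q2,q5,q6,q7}. Unreachable: {q0,q3,q4} — drop them.
Start with accepting vs non-accepting: {q1,q2} | {q5,q6,q7}.
Refine {q5,q6,q7} on symbol 0: members go to different blocks, giving {q6,q7} and {q5}.
Stable partition: {q1,q2} | {q6,q7} | {q5} — 3 equivalence classes.
q5 and q1 end up in different blocks, so they are distinguishable. For instance, the string 'ε' is accepted from only q1.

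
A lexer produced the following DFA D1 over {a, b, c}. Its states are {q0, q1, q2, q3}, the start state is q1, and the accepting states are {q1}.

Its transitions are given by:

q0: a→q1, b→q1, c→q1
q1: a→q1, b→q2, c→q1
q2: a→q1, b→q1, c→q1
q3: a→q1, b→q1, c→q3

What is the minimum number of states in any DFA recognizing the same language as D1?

States {q0,q3} cannot be reached from the start state, so discard them.
Start with accepting vs non-accepting: {q1} | {q2}.
The partition is now stable with 2 blocks: {q1} | {q2}.

2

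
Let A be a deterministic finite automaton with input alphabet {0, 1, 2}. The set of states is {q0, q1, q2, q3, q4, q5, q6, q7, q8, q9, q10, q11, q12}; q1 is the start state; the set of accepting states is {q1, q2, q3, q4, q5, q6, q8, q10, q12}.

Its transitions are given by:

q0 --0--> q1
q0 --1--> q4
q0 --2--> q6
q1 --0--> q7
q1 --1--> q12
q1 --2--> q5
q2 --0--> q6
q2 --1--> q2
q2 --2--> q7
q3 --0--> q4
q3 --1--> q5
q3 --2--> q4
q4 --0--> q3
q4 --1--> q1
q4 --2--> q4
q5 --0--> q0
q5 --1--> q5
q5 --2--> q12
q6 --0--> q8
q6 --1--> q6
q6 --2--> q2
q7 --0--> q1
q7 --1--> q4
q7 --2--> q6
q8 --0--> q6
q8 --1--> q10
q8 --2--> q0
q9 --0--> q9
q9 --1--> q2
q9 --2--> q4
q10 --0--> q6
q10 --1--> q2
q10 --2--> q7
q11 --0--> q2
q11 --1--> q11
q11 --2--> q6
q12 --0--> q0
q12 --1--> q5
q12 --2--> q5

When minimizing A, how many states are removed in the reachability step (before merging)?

Starting at q1 and following transitions, the reachable set is {q0, q1, q2, q3, q4, q5, q6, q7, q8, q10, q12}. That leaves q9, q11 unreachable — 2 in total.

2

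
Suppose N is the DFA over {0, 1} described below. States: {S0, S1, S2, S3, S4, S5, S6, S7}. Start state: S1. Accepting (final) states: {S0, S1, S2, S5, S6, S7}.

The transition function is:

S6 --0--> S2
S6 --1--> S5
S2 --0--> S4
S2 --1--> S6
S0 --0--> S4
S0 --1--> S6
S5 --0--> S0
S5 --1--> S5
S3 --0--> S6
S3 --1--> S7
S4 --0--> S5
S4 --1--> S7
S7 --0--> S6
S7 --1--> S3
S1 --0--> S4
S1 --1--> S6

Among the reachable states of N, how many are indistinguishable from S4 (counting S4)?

Every state is reachable, so we keep all 8.
Start with accepting vs non-accepting: {S0,S1,S2,S5,S6,S7} | {S3,S4}.
Refine {S0,S1,S2,S5,S6,S7} on symbol 0: members go to different blocks, giving {S0,S1,S2} and {S5,S6,S7}.
Refine {S5,S6,S7} on symbol 0: members go to different blocks, giving {S5,S6} and {S7}.
The partition is now stable with 4 blocks: {S0,S1,S2} | {S3,S4} | {S5,S6} | {S7}.
The equivalence class containing S4 is {S3,S4}, of size 2.

2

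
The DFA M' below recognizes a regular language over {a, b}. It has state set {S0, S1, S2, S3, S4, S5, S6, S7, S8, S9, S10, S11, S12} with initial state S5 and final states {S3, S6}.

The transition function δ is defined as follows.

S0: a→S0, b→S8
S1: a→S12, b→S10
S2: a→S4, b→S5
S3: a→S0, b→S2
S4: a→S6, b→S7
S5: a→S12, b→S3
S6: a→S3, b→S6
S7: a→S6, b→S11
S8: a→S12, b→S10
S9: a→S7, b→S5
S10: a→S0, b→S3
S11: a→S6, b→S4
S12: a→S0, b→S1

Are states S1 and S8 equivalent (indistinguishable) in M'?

Yes

Reachable states from the start: {S0,S1,S2,S3,S4,S5,S6,S7,S8,S10,S11,S12}. Unreachable: {S9} — drop them.
Start with accepting vs non-accepting: {S3,S6} | {S0,S1,S2,S4,S5,S7,S8,S10,S11,S12}.
On input a, block {S3,S6} splits into {S3} and {S6}.
On input a, block {S0,S1,S2,S4,S5,S7,S8,S10,S11,S12} splits into {S0,S1,S2,S5,S8,S10,S12} and {S4,S7,S11}.
Split {S0,S1,S2,S5,S8,S10,S12} by δ(·,a) → {S0,S1,S5,S8,S10,S12} and {S2}.
On input b, block {S0,S1,S5,S8,S10,S12} splits into {S0,S1,S8,S12} and {S5,S10}.
Refine {S0,S1,S8,S12} on symbol b: members go to different blocks, giving {S0,S12} and {S1,S8}.
No further refinement is possible. Final partition (7 blocks): {S3} | {S0,S12} | {S6} | {S4,S7,S11} | {S2} | {S5,S10} | {S1,S8}.
S1 and S8 lie in the same block of the stable partition, so they are equivalent — no string distinguishes them.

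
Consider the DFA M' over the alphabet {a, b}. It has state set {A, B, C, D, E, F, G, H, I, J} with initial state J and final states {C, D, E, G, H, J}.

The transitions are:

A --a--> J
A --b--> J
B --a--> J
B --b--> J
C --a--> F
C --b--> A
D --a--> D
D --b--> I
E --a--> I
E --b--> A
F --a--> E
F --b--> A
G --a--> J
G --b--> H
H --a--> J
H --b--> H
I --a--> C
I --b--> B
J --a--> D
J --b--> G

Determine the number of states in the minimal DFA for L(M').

6

Every state is reachable, so we keep all 10.
P0 = {C,D,E,G,H,J} | {A,B,F,I}.
On input a, block {C,D,E,G,H,J} splits into {D,G,H,J} and {C,E}.
Split {D,G,H,J} by δ(·,b) → {G,H,J} and {D}.
Split {G,H,J} by δ(·,a) → {G,H} and {J}.
Refine {A,B,F,I} on symbol a: members go to different blocks, giving {A,B} and {F,I}.
The partition is now stable with 6 blocks: {G,H} | {A,B} | {C,E} | {D} | {J} | {F,I}.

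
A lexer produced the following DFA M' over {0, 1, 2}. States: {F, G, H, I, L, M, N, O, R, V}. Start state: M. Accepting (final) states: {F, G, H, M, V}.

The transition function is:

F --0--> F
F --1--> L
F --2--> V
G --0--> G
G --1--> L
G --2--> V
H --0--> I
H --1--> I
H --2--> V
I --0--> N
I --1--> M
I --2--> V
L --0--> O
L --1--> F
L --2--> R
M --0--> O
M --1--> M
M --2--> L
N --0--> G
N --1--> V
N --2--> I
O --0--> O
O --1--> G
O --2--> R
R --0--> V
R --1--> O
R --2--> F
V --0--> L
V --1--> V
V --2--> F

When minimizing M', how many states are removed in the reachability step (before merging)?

Starting at M and following transitions, the reachable set is {F, G, L, M, O, R, V}. That leaves H, I, N unreachable — 3 in total.

3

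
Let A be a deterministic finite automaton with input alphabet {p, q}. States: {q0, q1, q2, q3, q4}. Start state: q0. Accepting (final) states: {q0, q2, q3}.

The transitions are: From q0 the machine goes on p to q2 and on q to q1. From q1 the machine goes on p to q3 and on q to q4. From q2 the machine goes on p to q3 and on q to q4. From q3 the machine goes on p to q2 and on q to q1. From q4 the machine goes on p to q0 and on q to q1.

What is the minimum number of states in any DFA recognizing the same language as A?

2

Every state is reachable, so we keep all 5.
P0 = {q0,q2,q3} | {q1,q4}.
The partition is now stable with 2 blocks: {q0,q2,q3} | {q1,q4}.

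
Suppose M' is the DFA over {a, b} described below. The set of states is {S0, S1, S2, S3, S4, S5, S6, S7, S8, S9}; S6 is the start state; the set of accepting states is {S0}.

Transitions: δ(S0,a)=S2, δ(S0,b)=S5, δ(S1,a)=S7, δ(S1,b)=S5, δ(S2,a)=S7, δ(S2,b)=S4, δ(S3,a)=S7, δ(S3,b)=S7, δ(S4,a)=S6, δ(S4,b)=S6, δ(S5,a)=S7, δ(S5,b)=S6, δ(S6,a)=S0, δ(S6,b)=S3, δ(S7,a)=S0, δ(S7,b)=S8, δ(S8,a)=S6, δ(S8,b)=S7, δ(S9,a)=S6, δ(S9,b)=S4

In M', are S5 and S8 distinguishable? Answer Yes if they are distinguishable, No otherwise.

No

First remove the unreachable states {S1,S9}; 8 states remain.
Initial partition by acceptance: {S0} | {S2,S3,S4,S5,S6,S7,S8}.
On input a, block {S2,S3,S4,S5,S6,S7,S8} splits into {S2,S3,S4,S5,S8} and {S6,S7}.
Split {S2,S3,S4,S5,S8} by δ(·,b) → {S3,S4,S5,S8} and {S2}.
No further refinement is possible. Final partition (4 blocks): {S0} | {S3,S4,S5,S8} | {S6,S7} | {S2}.
S5 and S8 lie in the same block of the stable partition, so they are equivalent — no string distinguishes them.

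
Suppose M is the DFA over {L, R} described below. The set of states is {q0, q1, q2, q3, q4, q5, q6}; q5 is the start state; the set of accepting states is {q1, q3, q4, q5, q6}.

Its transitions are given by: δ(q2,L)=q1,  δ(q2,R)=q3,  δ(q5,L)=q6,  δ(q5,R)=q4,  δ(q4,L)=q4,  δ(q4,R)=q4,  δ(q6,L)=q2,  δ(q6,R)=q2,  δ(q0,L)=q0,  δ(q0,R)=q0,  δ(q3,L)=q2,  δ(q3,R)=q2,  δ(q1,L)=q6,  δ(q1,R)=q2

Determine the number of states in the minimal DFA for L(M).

5

Reachable states from the start: {q1,q2,q3,q4,q5,q6}. Unreachable: {q0} — drop them.
Initial partition by acceptance: {q1,q3,q4,q5,q6} | {q2}.
On input L, block {q1,q3,q4,q5,q6} splits into {q1,q4,q5} and {q3,q6}.
Split {q1,q4,q5} by δ(·,L) → {q1,q5} and {q4}.
Refine {q1,q5} on symbol R: members go to different blocks, giving {q1} and {q5}.
Stable partition: {q1} | {q2} | {q3,q6} | {q4} | {q5} — 5 equivalence classes.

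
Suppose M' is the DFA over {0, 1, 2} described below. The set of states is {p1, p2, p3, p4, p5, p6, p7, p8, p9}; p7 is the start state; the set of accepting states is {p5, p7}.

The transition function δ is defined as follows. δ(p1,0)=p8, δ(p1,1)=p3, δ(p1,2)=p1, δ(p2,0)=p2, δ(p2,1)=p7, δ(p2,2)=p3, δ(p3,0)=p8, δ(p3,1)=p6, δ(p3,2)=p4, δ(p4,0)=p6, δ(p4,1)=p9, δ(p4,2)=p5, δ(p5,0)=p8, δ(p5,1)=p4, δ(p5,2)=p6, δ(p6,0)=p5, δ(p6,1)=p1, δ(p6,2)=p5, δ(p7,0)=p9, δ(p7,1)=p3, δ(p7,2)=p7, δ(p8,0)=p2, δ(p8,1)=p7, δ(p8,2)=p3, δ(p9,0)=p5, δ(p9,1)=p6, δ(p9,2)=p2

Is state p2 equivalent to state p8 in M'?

Yes

P0 = {p5,p7} | {p1,p2,p3,p4,p6,p8,p9}.
On input 2, block {p5,p7} splits into {p5} and {p7}.
On input 0, block {p1,p2,p3,p4,p6,p8,p9} splits into {p1,p2,p3,p4,p8} and {p6,p9}.
On input 0, block {p1,p2,p3,p4,p8} splits into {p1,p2,p3,p8} and {p4}.
Split {p1,p2,p3,p8} by δ(·,1) → {p2,p8} and {p1} and {p3}.
Refine {p6,p9} on symbol 1: members go to different blocks, giving {p6} and {p9}.
No further refinement is possible. Final partition (8 blocks): {p5} | {p2,p8} | {p7} | {p6} | {p4} | {p1} | {p3} | {p9}.
p2 and p8 lie in the same block of the stable partition, so they are equivalent — no string distinguishes them.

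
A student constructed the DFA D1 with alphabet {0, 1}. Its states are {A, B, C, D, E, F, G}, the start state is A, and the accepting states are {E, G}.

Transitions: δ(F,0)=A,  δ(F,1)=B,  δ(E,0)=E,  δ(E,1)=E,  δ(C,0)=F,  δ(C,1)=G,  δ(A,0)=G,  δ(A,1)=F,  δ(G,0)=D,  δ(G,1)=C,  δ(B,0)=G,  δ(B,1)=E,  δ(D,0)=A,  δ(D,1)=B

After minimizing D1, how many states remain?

6

Every state is reachable, so we keep all 7.
P0 = {E,G} | {A,B,C,D,F}.
Refine {E,G} on symbol 0: members go to different blocks, giving {E} and {G}.
Split {A,B,C,D,F} by δ(·,0) → {C,D,F} and {A,B}.
Split {C,D,F} by δ(·,0) → {D,F} and {C}.
Refine {A,B} on symbol 1: members go to different blocks, giving {A} and {B}.
No further refinement is possible. Final partition (6 blocks): {E} | {D,F} | {G} | {A} | {C} | {B}.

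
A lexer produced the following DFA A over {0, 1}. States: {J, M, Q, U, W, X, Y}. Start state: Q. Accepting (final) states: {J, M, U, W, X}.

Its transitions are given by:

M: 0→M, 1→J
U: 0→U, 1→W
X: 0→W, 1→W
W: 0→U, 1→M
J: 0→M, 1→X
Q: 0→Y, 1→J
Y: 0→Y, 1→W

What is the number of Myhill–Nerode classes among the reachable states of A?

P0 = {J,M,U,W,X} | {Q,Y}.
The partition is now stable with 2 blocks: {J,M,U,W,X} | {Q,Y}.

2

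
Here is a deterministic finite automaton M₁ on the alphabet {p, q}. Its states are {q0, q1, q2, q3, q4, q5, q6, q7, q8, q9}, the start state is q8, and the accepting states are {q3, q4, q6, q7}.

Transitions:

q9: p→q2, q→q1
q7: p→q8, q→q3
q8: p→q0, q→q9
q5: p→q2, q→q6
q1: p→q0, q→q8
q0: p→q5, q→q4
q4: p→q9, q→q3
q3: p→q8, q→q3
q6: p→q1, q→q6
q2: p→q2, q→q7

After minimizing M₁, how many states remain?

Every state is reachable, so we keep all 10.
Start with accepting vs non-accepting: {q3,q4,q6,q7} | {q0,q1,q2,q5,q8,q9}.
Refine {q0,q1,q2,q5,q8,q9} on symbol q: members go to different blocks, giving {q0,q2,q5} and {q1,q8,q9}.
Stable partition: {q3,q4,q6,q7} | {q0,q2,q5} | {q1,q8,q9} — 3 equivalence classes.

3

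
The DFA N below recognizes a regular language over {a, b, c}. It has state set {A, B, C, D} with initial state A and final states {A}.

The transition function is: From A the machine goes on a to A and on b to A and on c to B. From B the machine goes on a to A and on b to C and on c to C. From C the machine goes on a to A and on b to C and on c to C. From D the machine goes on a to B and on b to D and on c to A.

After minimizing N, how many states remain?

2

First remove the unreachable states {D}; 3 states remain.
P0 = {A} | {B,C}.
Stable partition: {A} | {B,C} — 2 equivalence classes.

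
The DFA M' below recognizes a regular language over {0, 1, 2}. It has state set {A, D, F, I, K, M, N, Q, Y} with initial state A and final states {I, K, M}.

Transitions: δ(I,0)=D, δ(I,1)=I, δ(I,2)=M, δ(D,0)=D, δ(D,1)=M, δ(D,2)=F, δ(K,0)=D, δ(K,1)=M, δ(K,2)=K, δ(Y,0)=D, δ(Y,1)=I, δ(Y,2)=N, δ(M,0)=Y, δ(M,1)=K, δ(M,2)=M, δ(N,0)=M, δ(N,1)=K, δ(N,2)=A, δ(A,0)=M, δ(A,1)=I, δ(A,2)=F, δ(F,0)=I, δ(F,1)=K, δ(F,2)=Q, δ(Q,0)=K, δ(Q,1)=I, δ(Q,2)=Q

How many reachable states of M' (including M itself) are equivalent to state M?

P0 = {I,K,M} | {A,D,F,N,Q,Y}.
On input 0, block {A,D,F,N,Q,Y} splits into {A,F,N,Q} and {D,Y}.
No further refinement is possible. Final partition (3 blocks): {I,K,M} | {A,F,N,Q} | {D,Y}.
The equivalence class containing M is {I,K,M}, of size 3.

3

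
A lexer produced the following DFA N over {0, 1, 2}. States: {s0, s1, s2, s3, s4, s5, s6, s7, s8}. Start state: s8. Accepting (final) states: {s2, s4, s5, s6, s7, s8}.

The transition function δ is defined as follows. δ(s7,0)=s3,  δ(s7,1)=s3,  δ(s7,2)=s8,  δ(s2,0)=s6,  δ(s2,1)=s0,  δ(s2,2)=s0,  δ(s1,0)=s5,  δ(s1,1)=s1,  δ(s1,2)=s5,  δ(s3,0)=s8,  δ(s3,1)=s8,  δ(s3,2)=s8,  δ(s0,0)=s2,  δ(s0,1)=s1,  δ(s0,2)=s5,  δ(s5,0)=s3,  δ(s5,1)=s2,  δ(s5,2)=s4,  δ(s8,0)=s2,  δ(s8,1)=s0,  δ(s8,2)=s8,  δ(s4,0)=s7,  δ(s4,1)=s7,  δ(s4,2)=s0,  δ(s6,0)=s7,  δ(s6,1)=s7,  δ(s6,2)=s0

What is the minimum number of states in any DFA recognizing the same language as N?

Every state is reachable, so we keep all 9.
P0 = {s2,s4,s5,s6,s7,s8} | {s0,s1,s3}.
Split {s2,s4,s5,s6,s7,s8} by δ(·,0) → {s2,s4,s6,s8} and {s5,s7}.
Split {s2,s4,s6,s8} by δ(·,0) → {s2,s8} and {s4,s6}.
On input 0, block {s2,s8} splits into {s2} and {s8}.
On input 0, block {s0,s1,s3} splits into {s0} and {s1} and {s3}.
Split {s5,s7} by δ(·,1) → {s5} and {s7}.
No further refinement is possible. Final partition (8 blocks): {s2} | {s0} | {s5} | {s4,s6} | {s8} | {s1} | {s3} | {s7}.

8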